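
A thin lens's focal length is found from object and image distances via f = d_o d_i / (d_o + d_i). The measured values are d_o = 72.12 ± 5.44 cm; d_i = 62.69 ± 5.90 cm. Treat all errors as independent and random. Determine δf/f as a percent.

∂f/∂d_o = (d_i/(d_o+d_i))² = 0.216;  ∂f/∂d_i = (d_o/(d_o+d_i))² = 0.286
δf = √((∂f/∂d_o · δd_o)² + (∂f/∂d_i · δd_i)²) = √(1.38 + 2.85) = 2.06 cm
f = 33.54 cm, so δf/f = 2.06/33.54 = 0.0614.

6.14%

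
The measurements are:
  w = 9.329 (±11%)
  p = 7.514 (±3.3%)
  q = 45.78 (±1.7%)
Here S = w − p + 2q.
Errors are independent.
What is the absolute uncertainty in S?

For a sum/difference, combine absolute errors in quadrature:
  (δw)² = 1.05;  (δp)² = 0.0615;  (2·δq)² = 2.42
δS = √(3.54) = 1.88

1.88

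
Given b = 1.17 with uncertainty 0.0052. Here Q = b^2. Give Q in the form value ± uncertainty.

1.37 ± 0.0122

Q is a product of powers, so relative uncertainties combine in quadrature:
  (2·δb/b)² = (2×0.00444)² = 7.9e-05
δQ/Q = √(7.9e-05) = 0.00889
Q = 1.37, so δQ = 0.00889 × 1.37 = 0.0122.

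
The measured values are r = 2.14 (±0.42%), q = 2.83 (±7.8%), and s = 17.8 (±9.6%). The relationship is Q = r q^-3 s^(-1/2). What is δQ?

Since Q is a product/quotient, work with relative uncertainties:
  (1·δr/r)² = (1×0.00420)² = 1.76e-05;  (-3·δq/q)² = (-3×0.0780)² = 0.0548;  (−½·δs/s)² = (-0.5×0.0960)² = 0.00230
δQ/Q = √(0.0571) = 0.239
Q = 0.0224, so δQ = 0.239 × 0.0224 = 0.00535.

0.00535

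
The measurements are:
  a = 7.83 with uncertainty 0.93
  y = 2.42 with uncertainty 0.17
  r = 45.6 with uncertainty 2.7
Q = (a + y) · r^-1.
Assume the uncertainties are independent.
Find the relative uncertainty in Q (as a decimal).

Let u = a + y = 10.2. δu = √(δa² + δy²) = √(0.865 + 0.0289) = 0.945, so δu/u = 0.0922.
Q is then a monomial in u, r:
δQ/Q = √((δu/u)² + (-1·δr/r)²) = √(0.00851 + 0.00351) = 0.110

0.110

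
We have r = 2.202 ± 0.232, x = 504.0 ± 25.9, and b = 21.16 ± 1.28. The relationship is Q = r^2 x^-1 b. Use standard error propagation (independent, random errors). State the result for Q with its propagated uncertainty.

Products/powers → add relative errors in quadrature, weighted by exponent:
  (2·δr/r)² = (2×0.105)² = 0.0444;  (-1·δx/x)² = (-1×0.0514)² = 0.00264;  (1·δb/b)² = (1×0.0605)² = 0.00366
δQ/Q = √(0.0507) = 0.225
Q = 0.2036, so δQ = 0.225 × 0.2036 = 0.0458.

0.2036 ± 0.0458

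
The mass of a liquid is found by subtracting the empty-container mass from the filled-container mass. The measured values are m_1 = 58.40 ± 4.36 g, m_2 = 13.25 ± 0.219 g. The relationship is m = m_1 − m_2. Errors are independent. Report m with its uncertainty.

For a sum/difference, combine absolute errors in quadrature:
  (δm_1)² = 19.0;  (δm_2)² = 0.0480
δm = √(19.1) = 4.37 g
m = 45.15 g.

45.15 ± 4.37 g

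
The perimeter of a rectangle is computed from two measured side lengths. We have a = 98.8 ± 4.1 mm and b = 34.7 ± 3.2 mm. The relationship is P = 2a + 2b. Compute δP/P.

For a sum/difference, combine absolute errors in quadrature:
  (2·δa)² = 67.2;  (2·δb)² = 41.0
δP = √(108) = 10.4 mm
P = 267 mm, so δP/P = 10.4/267 = 0.0390.

0.0390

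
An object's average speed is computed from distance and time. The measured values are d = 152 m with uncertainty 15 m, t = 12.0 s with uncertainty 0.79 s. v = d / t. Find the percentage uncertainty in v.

11.9%

Since v is a product/quotient, work with relative uncertainties:
  (1·δd/d)² = (1×0.0987)² = 0.00974;  (-1·δt/t)² = (-1×0.0658)² = 0.00433
δv/v = √(0.0141) = 0.119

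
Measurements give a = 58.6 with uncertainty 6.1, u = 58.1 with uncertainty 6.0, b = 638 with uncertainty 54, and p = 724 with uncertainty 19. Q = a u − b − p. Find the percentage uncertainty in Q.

Let w = a·u = 3400. δw/w = √((1·δa/a)² + (1·δu/u)²) = √(0.0108 + 0.0107) = 0.147, so δw = 499.
Q = w − b − p: δQ = √(δw² + δb² + δp²) = √(2.49e+05 + 2920 + 361) = 502
Q = 2040, so δQ/Q = 502/2040 = 0.246.

24.6%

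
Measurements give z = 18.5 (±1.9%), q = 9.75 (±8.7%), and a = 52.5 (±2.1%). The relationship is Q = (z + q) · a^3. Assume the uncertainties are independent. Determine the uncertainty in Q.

Let u = z + q = 28.2. δu = √(δz² + δq²) = √(0.124 + 0.720) = 0.918, so δu/u = 0.0325.
Q is then a monomial in u, a:
δQ/Q = √((δu/u)² + (3·δa/a)²) = √(0.00106 + 0.00397) = 0.0709
Q = 4.09e+06, so δQ = 0.0709 × 4.09e+06 = 2.9e+05.

2.9e+05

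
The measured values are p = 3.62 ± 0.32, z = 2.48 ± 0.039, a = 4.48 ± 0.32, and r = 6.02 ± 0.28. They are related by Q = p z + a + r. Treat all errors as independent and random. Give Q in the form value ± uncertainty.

19.5 ± 0.911

Let w = p·z = 8.98. δw/w = √((1·δp/p)² + (1·δz/z)²) = √(0.00781 + 0.000247) = 0.0898, so δw = 0.806.
Q = w + a + r: δQ = √(δw² + δa² + δr²) = √(0.650 + 0.102 + 0.0784) = 0.911
Q = 19.5.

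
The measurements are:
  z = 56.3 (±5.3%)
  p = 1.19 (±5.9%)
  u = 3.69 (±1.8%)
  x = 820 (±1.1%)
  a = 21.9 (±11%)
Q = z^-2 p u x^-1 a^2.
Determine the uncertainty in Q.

0.000204

Products/powers → add relative errors in quadrature, weighted by exponent:
  (-2·δz/z)² = (-2×0.0530)² = 0.0112;  (1·δp/p)² = (1×0.0590)² = 0.00348;  (1·δu/u)² = (1×0.0180)² = 0.000324;  (-1·δx/x)² = (-1×0.0110)² = 0.000121;  (2·δa/a)² = (2×0.110)² = 0.0484
δQ/Q = √(0.0636) = 0.252
Q = 0.000810, so δQ = 0.252 × 0.000810 = 0.000204.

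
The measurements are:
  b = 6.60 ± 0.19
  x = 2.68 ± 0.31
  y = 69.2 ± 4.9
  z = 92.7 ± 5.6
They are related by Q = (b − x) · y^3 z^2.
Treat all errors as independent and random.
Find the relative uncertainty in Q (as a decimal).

Let u = b − x = 3.92. δu = √(δb² + δx²) = √(0.0361 + 0.0961) = 0.364, so δu/u = 0.0928.
Q is then a monomial in u, y, z:
δQ/Q = √((δu/u)² + (3·δy/y)² + (2·δz/z)²) = √(0.00860 + 0.0451 + 0.0146) = 0.261

0.261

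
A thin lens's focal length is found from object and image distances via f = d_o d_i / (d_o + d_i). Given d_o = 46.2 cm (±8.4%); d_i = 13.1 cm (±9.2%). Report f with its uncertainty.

10.2 ± 0.756 cm

∂f/∂d_o = (d_i/(d_o+d_i))² = 0.0488;  ∂f/∂d_i = (d_o/(d_o+d_i))² = 0.607
δf = √((∂f/∂d_o · δd_o)² + (∂f/∂d_i · δd_i)²) = √(0.0359 + 0.535) = 0.756 cm
f = 10.2 cm.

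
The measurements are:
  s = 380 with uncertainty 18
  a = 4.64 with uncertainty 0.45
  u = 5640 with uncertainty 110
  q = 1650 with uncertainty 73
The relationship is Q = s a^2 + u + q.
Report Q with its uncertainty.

15500 ± 1640

Let p = s·a^2 = 8180. δp/p = √((1·δs/s)² + (2·δa/a)²) = √(0.00224 + 0.0376) = 0.200, so δp = 1630.
Q = p + u + q: δQ = √(δp² + δu² + δq²) = √(2.67e+06 + 12100 + 5330) = 1640
Q = 15500.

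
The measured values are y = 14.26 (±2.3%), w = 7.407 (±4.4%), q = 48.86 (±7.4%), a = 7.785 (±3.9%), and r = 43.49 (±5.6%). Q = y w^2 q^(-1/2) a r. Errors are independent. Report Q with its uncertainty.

Products/powers → add relative errors in quadrature, weighted by exponent:
  (1·δy/y)² = (1×0.0230)² = 0.000529;  (2·δw/w)² = (2×0.0440)² = 0.00774;  (−½·δq/q)² = (-0.5×0.0740)² = 0.00137;  (1·δa/a)² = (1×0.0390)² = 0.00152;  (1·δr/r)² = (1×0.0560)² = 0.00314
δQ/Q = √(0.0143) = 0.120
Q = 37890, so δQ = 0.120 × 37890 = 4530.

37890 ± 4530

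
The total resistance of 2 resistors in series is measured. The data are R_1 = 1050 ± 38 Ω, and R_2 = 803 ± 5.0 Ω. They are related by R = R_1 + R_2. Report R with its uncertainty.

Absolute uncertainties add in quadrature for a linear combination:
  (δR_1)² = 1440;  (δR_2)² = 25.0
δR = √(1470) = 38.3 Ω
R = 1850 Ω.

1850 ± 38.3 Ω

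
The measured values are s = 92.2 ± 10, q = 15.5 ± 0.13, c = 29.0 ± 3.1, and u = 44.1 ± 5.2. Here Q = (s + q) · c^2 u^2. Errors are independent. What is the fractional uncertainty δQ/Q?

0.332

Let w = s + q = 108. δw = √(δs² + δq²) = √(100 + 0.0169) = 10.0, so δw/w = 0.0929.
Q is then a monomial in w, c, u:
δQ/Q = √((δw/w)² + (2·δc/c)² + (2·δu/u)²) = √(0.00862 + 0.0457 + 0.0556) = 0.332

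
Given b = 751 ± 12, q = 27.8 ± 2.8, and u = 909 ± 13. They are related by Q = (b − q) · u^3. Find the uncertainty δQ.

Let w = b − q = 723. δw = √(δb² + δq²) = √(144 + 7.84) = 12.3, so δw/w = 0.0170.
Q is then a monomial in w, u:
δQ/Q = √((δw/w)² + (3·δu/u)²) = √(0.000290 + 0.00184) = 0.0462
Q = 5.43e+11, so δQ = 0.0462 × 5.43e+11 = 2.51e+10.

2.51e+10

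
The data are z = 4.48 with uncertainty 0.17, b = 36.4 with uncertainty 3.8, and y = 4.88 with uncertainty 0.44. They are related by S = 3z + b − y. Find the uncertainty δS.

3.86

Each term contributes (cᵢ δxᵢ)² to (δS)²:
  (3·δz)² = 0.260;  (δb)² = 14.4;  (δy)² = 0.194
δS = √(14.9) = 3.86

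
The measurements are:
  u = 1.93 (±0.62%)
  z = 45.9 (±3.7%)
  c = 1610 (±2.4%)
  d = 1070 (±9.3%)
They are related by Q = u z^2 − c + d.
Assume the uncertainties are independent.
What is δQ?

320

Let p = u·z^2 = 4070. δp/p = √((1·δu/u)² + (2·δz/z)²) = √(3.84e-05 + 0.00548) = 0.0743, so δp = 302.
Q = p − c + d: δQ = √(δp² + δc² + δd²) = √(91200 + 1490 + 9900) = 320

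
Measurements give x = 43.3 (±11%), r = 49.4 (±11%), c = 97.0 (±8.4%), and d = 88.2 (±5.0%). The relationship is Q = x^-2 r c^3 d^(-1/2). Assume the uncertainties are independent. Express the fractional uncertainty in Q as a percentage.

For a monomial Q ∝ x^-2, r, c^3, d^(-1/2), fractional errors add in quadrature:
  (-2·δx/x)² = (-2×0.110)² = 0.0484;  (1·δr/r)² = (1×0.110)² = 0.0121;  (3·δc/c)² = (3×0.0840)² = 0.0635;  (−½·δd/d)² = (-0.5×0.0500)² = 0.000625
δQ/Q = √(0.125) = 0.353

35.3%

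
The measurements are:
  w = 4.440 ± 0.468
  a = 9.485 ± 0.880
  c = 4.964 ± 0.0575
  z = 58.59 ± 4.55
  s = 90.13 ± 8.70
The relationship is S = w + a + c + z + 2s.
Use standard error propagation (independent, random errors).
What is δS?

For a sum/difference, combine absolute errors in quadrature:
  (δw)² = 0.219;  (δa)² = 0.774;  (δc)² = 0.00331;  (δz)² = 20.7;  (2·δs)² = 303
δS = √(324) = 18.0

18.0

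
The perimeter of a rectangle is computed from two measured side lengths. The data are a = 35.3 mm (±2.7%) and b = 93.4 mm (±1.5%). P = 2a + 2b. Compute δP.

Sums and differences: (δP)² = Σ (cᵢ δxᵢ)².
  (2·δa)² = 3.63;  (2·δb)² = 7.85
δP = √(11.5) = 3.39 mm

3.39 mm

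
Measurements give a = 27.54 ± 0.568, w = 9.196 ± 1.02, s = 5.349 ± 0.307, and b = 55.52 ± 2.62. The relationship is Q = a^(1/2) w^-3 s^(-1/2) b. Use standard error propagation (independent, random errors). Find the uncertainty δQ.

0.0547

Q is a product of powers, so relative uncertainties combine in quadrature:
  (½·δa/a)² = (0.5×0.0206)² = 0.000106;  (-3·δw/w)² = (-3×0.111)² = 0.111;  (−½·δs/s)² = (-0.5×0.0574)² = 0.000824;  (1·δb/b)² = (1×0.0472)² = 0.00223
δQ/Q = √(0.114) = 0.337
Q = 0.1620, so δQ = 0.337 × 0.1620 = 0.0547.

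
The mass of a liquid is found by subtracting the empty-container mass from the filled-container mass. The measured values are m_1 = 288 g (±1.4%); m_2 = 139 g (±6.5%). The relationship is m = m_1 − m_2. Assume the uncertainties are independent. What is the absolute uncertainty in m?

9.89 g

m is a linear combination, so absolute uncertainties add in quadrature:
  (δm_1)² = 16.3;  (δm_2)² = 81.6
δm = √(97.9) = 9.89 g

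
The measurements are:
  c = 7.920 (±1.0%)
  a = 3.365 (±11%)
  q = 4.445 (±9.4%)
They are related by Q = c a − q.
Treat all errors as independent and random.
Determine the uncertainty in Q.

2.97

Let p = c·a = 26.65. δp/p = √((1·δc/c)² + (1·δa/a)²) = √(0.000100 + 0.0121) = 0.110, so δp = 2.94.
Q = p − q: δQ = √(δp² + δq²) = √(8.67 + 0.175) = 2.97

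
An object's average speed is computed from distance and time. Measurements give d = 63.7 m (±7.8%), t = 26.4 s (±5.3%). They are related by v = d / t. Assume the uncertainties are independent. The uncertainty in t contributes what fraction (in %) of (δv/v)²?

(δv/v)² = (1·δd/d)² + (-1·δt/t)²
  d term: (1×0.0780)² = 0.00608
  t term: (-1×0.0530)² = 0.00281
Total = 0.00889. Share from t = 0.00281/0.00889 = 0.316.

31.6%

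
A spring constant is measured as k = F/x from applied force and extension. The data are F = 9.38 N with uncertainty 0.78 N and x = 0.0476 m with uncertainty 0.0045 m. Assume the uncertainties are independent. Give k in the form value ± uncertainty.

Relative error in a monomial: (δk/k)² = Σ (nᵢ · δxᵢ/xᵢ)².
  (1·δF/F)² = (1×0.0832)² = 0.00691;  (-1·δx/x)² = (-1×0.0945)² = 0.00894
δk/k = √(0.0159) = 0.126
k = 197 N/m, so δk = 0.126 × 197 = 24.8 N/m.

197 ± 24.8 N/m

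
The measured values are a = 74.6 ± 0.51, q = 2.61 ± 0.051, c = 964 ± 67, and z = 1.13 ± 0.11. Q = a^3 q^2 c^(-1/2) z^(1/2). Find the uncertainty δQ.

For a monomial Q ∝ a^3, q^2, c^(-1/2), z^(1/2), fractional errors add in quadrature:
  (3·δa/a)² = (3×0.00684)² = 0.000421;  (2·δq/q)² = (2×0.0195)² = 0.00153;  (−½·δc/c)² = (-0.5×0.0695)² = 0.00121;  (½·δz/z)² = (0.5×0.0973)² = 0.00237
δQ/Q = √(0.00552) = 0.0743
Q = 96800, so δQ = 0.0743 × 96800 = 7200.

7200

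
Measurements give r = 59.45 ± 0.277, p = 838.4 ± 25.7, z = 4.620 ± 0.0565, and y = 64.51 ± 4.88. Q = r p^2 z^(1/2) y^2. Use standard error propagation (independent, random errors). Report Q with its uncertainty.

Relative error in a monomial: (δQ/Q)² = Σ (nᵢ · δxᵢ/xᵢ)².
  (1·δr/r)² = (1×0.00466)² = 2.17e-05;  (2·δp/p)² = (2×0.0307)² = 0.00376;  (½·δz/z)² = (0.5×0.0122)² = 3.74e-05;  (2·δy/y)² = (2×0.0756)² = 0.0229
δQ/Q = √(0.0267) = 0.163
Q = 3.738e+11, so δQ = 0.163 × 3.738e+11 = 6.11e+10.

(3.738 ± 0.611) × 10^11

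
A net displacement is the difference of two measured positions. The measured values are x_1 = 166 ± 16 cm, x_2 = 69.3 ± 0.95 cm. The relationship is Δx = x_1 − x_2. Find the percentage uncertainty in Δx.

For a sum/difference, combine absolute errors in quadrature:
  (δx_1)² = 256;  (δx_2)² = 0.902
δΔx = √(257) = 16.0 cm
Δx = 96.7 cm, so δΔx/Δx = 16.0/96.7 = 0.166.

16.6%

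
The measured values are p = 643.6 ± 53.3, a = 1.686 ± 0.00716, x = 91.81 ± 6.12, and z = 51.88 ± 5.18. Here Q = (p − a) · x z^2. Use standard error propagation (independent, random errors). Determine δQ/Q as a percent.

22.6%

Let u = p − a = 641.9. δu = √(δp² + δa²) = √(2840 + 5.13e-05) = 53.3, so δu/u = 0.0830.
Q is then a monomial in u, x, z:
δQ/Q = √((δu/u)² + (1·δx/x)² + (2·δz/z)²) = √(0.00689 + 0.00444 + 0.0399) = 0.226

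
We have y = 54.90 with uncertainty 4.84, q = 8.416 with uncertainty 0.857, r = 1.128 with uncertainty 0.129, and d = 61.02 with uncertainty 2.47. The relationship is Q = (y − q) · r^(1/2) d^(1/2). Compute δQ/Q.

Let u = y − q = 46.48. δu = √(δy² + δq²) = √(23.4 + 0.734) = 4.92, so δu/u = 0.106.
Q is then a monomial in u, r, d:
δQ/Q = √((δu/u)² + (½·δr/r)² + (½·δd/d)²) = √(0.0112 + 0.00327 + 0.000410) = 0.122

0.122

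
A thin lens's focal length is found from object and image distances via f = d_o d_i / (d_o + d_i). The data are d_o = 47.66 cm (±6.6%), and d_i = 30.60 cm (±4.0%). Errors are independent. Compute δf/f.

0.0355

∂f/∂d_o = (d_i/(d_o+d_i))² = 0.153;  ∂f/∂d_i = (d_o/(d_o+d_i))² = 0.371
δf = √((∂f/∂d_o · δd_o)² + (∂f/∂d_i · δd_i)²) = √(0.231 + 0.206) = 0.661 cm
f = 18.64 cm, so δf/f = 0.661/18.64 = 0.0355.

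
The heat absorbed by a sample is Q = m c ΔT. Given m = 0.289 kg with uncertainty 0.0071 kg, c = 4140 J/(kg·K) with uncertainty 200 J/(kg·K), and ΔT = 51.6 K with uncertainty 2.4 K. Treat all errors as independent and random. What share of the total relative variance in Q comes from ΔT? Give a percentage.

42.4%

(δQ/Q)² = (1·δm/m)² + (1·δc/c)² + (1·δΔT/ΔT)²
  m term: (1×0.0246)² = 0.000604
  c term: (1×0.0483)² = 0.00233
  ΔT term: (1×0.0465)² = 0.00216
Total = 0.00510. Share from ΔT = 0.00216/0.00510 = 0.424.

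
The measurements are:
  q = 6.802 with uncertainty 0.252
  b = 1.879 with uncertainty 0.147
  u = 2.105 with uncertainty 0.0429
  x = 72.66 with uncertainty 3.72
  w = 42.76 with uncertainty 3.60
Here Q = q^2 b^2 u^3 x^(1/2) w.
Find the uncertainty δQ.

Each factor contributes (exponent × relative error)² to (δQ/Q)²:
  (2·δq/q)² = (2×0.0370)² = 0.00549;  (2·δb/b)² = (2×0.0782)² = 0.0245;  (3·δu/u)² = (3×0.0204)² = 0.00374;  (½·δx/x)² = (0.5×0.0512)² = 0.000655;  (1·δw/w)² = (1×0.0842)² = 0.00709
δQ/Q = √(0.0415) = 0.204
Q = 555400, so δQ = 0.204 × 555400 = 1.13e+05.

1.13e+05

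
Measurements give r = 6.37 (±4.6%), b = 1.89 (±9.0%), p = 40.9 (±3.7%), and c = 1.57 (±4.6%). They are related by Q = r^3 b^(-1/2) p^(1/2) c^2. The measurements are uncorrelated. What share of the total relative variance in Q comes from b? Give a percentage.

6.78%

(δQ/Q)² = (3·δr/r)² + (−½·δb/b)² + (½·δp/p)² + (2·δc/c)²
  r term: (3×0.0460)² = 0.0190
  b term: (-0.5×0.0900)² = 0.00202
  p term: (0.5×0.0370)² = 0.000342
  c term: (2×0.0460)² = 0.00846
Total = 0.0299. Share from b = 0.00202/0.0299 = 0.0678.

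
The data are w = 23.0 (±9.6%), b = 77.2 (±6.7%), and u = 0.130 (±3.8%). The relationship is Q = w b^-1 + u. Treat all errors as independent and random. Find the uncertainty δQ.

0.0352

Let p = w·b^-1 = 0.298. δp/p = √((1·δw/w)² + (-1·δb/b)²) = √(0.00922 + 0.00449) = 0.117, so δp = 0.0349.
Q = p + u: δQ = √(δp² + δu²) = √(0.00122 + 2.44e-05) = 0.0352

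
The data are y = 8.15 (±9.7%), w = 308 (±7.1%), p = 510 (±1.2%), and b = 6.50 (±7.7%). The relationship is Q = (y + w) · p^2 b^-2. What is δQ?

3.32e+05

Let u = y + w = 316. δu = √(δy² + δw²) = √(0.625 + 478) = 21.9, so δu/u = 0.0692.
Q is then a monomial in u, p, b:
δQ/Q = √((δu/u)² + (2·δp/p)² + (-2·δb/b)²) = √(0.00479 + 0.000576 + 0.0237) = 0.171
Q = 1.95e+06, so δQ = 0.171 × 1.95e+06 = 3.32e+05.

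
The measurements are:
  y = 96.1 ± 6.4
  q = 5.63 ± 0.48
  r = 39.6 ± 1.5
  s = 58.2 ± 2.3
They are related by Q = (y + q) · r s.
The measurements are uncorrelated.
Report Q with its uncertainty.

Let u = y + q = 102. δu = √(δy² + δq²) = √(41.0 + 0.230) = 6.42, so δu/u = 0.0631.
Q is then a monomial in u, r, s:
δQ/Q = √((δu/u)² + (1·δr/r)² + (1·δs/s)²) = √(0.00398 + 0.00143 + 0.00156) = 0.0835
Q = 2.34e+05, so δQ = 0.0835 × 2.34e+05 = 19600.

(2.34 ± 0.196) × 10^5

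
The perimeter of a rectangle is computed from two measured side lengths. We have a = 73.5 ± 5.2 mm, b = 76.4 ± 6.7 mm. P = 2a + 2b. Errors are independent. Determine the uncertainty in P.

17.0 mm

P is a linear combination, so absolute uncertainties add in quadrature:
  (2·δa)² = 108;  (2·δb)² = 180
δP = √(288) = 17.0 mm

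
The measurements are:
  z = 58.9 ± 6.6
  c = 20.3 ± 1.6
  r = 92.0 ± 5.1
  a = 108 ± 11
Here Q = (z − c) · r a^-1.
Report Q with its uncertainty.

Let u = z − c = 38.6. δu = √(δz² + δc²) = √(43.6 + 2.56) = 6.79, so δu/u = 0.176.
Q is then a monomial in u, r, a:
δQ/Q = √((δu/u)² + (1·δr/r)² + (-1·δa/a)²) = √(0.0310 + 0.00307 + 0.0104) = 0.211
Q = 32.9, so δQ = 0.211 × 32.9 = 6.93.

32.9 ± 6.93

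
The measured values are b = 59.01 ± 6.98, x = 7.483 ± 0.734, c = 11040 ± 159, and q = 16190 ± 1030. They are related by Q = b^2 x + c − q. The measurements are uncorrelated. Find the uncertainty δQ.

6750

Let p = b^2·x = 26060. δp/p = √((2·δb/b)² + (1·δx/x)²) = √(0.0560 + 0.00962) = 0.256, so δp = 6670.
Q = p + c − q: δQ = √(δp² + δc² + δq²) = √(4.45e+07 + 25300 + 1.06e+06) = 6750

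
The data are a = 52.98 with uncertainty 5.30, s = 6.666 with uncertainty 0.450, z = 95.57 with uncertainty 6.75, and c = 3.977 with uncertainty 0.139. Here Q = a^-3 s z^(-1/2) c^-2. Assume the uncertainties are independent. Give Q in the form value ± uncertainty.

For a monomial Q ∝ a^-3, s, z^(-1/2), c^-2, fractional errors add in quadrature:
  (-3·δa/a)² = (-3×0.100)² = 0.0901;  (1·δs/s)² = (1×0.0675)² = 0.00456;  (−½·δz/z)² = (-0.5×0.0706)² = 0.00125;  (-2·δc/c)² = (-2×0.0350)² = 0.00489
δQ/Q = √(0.101) = 0.317
Q = 2.899e-07, so δQ = 0.317 × 2.899e-07 = 9.2e-08.

(2.899 ± 0.920) × 10^-7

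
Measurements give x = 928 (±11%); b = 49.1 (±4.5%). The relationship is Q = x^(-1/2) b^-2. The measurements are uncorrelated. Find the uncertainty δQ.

1.44e-06

Each factor contributes (exponent × relative error)² to (δQ/Q)²:
  (−½·δx/x)² = (-0.5×0.110)² = 0.00302;  (-2·δb/b)² = (-2×0.0450)² = 0.00810
δQ/Q = √(0.0111) = 0.105
Q = 1.36e-05, so δQ = 0.105 × 1.36e-05 = 1.44e-06.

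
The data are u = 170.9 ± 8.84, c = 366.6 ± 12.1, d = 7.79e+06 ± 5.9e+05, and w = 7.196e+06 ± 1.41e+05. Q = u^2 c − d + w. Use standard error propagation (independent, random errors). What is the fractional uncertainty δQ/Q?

0.130

Let p = u^2·c = 1.071e+07. δp/p = √((2·δu/u)² + (1·δc/c)²) = √(0.0107 + 0.00109) = 0.109, so δp = 1.16e+06.
Q = p − d + w: δQ = √(δp² + δd² + δw²) = √(1.35e+12 + 3.48e+11 + 1.99e+10) = 1.31e+06
Q = 1.011e+07, so δQ/Q = 1.31e+06/1.011e+07 = 0.130.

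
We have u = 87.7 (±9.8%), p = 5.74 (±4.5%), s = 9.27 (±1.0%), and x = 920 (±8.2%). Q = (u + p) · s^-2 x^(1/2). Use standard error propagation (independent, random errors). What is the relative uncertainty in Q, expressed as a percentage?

Let w = u + p = 93.4. δw = √(δu² + δp²) = √(73.9 + 0.0667) = 8.60, so δw/w = 0.0920.
Q is then a monomial in w, s, x:
δQ/Q = √((δw/w)² + (-2·δs/s)² + (½·δx/x)²) = √(0.00847 + 0.000400 + 0.00168) = 0.103

10.3%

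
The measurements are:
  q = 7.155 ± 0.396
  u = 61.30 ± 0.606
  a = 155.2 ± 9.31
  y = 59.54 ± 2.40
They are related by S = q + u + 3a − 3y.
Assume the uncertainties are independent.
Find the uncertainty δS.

28.9

For a sum/difference, combine absolute errors in quadrature:
  (δq)² = 0.157;  (δu)² = 0.367;  (3·δa)² = 780;  (3·δy)² = 51.8
δS = √(832) = 28.9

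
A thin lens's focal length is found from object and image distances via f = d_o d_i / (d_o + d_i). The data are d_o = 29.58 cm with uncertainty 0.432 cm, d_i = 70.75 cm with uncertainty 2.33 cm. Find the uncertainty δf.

∂f/∂d_o = (d_i/(d_o+d_i))² = 0.497;  ∂f/∂d_i = (d_o/(d_o+d_i))² = 0.0869
δf = √((∂f/∂d_o · δd_o)² + (∂f/∂d_i · δd_i)²) = √(0.0461 + 0.0410) = 0.295 cm

0.295 cm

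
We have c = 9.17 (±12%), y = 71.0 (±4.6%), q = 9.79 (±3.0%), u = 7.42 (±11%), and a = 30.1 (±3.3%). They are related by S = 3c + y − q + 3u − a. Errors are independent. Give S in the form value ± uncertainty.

80.9 ± 5.35

Each term contributes (cᵢ δxᵢ)² to (δS)²:
  (3·δc)² = 10.9;  (δy)² = 10.7;  (δq)² = 0.0863;  (3·δu)² = 6.00;  (δa)² = 0.987
δS = √(28.6) = 5.35
S = 80.9.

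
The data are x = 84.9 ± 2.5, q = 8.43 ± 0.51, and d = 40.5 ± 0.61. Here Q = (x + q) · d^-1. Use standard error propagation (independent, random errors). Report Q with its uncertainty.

2.30 ± 0.0719

Let u = x + q = 93.3. δu = √(δx² + δq²) = √(6.25 + 0.260) = 2.55, so δu/u = 0.0273.
Q is then a monomial in u, d:
δQ/Q = √((δu/u)² + (-1·δd/d)²) = √(0.000747 + 0.000227) = 0.0312
Q = 2.30, so δQ = 0.0312 × 2.30 = 0.0719.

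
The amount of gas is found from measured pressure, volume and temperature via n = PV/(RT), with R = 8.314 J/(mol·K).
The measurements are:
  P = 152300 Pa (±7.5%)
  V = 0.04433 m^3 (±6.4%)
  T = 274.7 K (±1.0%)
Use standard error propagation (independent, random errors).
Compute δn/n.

0.0991

For a monomial n ∝ P, V, T^-1, fractional errors add in quadrature:
  (1·δP/P)² = (1×0.0750)² = 0.00562;  (1·δV/V)² = (1×0.0640)² = 0.00410;  (-1·δT/T)² = (-1×0.0100)² = 0.000100
δn/n = √(0.00982) = 0.0991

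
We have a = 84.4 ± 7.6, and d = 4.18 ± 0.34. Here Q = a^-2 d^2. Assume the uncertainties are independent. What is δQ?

For a monomial Q ∝ a^-2, d^2, fractional errors add in quadrature:
  (-2·δa/a)² = (-2×0.0900)² = 0.0324;  (2·δd/d)² = (2×0.0813)² = 0.0265
δQ/Q = √(0.0589) = 0.243
Q = 0.00245, so δQ = 0.243 × 0.00245 = 0.000595.

0.000595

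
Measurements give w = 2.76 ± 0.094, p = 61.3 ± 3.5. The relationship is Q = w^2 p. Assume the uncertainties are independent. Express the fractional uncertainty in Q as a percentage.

8.89%

Each factor contributes (exponent × relative error)² to (δQ/Q)²:
  (2·δw/w)² = (2×0.0341)² = 0.00464;  (1·δp/p)² = (1×0.0571)² = 0.00326
δQ/Q = √(0.00790) = 0.0889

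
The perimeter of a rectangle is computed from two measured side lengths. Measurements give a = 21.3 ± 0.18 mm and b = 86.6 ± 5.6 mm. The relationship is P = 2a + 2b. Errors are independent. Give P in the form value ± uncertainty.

Sums and differences: (δP)² = Σ (cᵢ δxᵢ)².
  (2·δa)² = 0.130;  (2·δb)² = 125
δP = √(126) = 11.2 mm
P = 216 mm.

216 ± 11.2 mm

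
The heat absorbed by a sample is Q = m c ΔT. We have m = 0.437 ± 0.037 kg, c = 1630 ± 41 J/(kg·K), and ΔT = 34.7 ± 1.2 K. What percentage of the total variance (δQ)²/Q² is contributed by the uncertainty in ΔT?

13.3%

(δQ/Q)² = (1·δm/m)² + (1·δc/c)² + (1·δΔT/ΔT)²
  m term: (1×0.0847)² = 0.00717
  c term: (1×0.0252)² = 0.000633
  ΔT term: (1×0.0346)² = 0.00120
Total = 0.00900. Share from ΔT = 0.00120/0.00900 = 0.133.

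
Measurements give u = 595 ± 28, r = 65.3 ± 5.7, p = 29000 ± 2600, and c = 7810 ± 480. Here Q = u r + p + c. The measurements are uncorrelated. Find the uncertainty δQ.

4670

Let w = u·r = 38900. δw/w = √((1·δu/u)² + (1·δr/r)²) = √(0.00221 + 0.00762) = 0.0992, so δw = 3850.
Q = w + p + c: δQ = √(δw² + δp² + δc²) = √(1.48e+07 + 6.76e+06 + 2.3e+05) = 4670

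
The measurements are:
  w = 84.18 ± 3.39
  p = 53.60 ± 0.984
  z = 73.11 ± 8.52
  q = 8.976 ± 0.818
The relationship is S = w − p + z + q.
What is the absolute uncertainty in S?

Sums and differences: (δS)² = Σ (cᵢ δxᵢ)².
  (δw)² = 11.5;  (δp)² = 0.968;  (δz)² = 72.6;  (δq)² = 0.669
δS = √(85.7) = 9.26

9.26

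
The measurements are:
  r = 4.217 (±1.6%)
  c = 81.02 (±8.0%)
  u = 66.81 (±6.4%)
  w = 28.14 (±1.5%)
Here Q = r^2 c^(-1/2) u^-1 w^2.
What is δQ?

For a monomial Q ∝ r^2, c^(-1/2), u^-1, w^2, fractional errors add in quadrature:
  (2·δr/r)² = (2×0.0160)² = 0.00102;  (−½·δc/c)² = (-0.5×0.0800)² = 0.00160;  (-1·δu/u)² = (-1×0.0640)² = 0.00410;  (2·δw/w)² = (2×0.0150)² = 0.000900
δQ/Q = √(0.00762) = 0.0873
Q = 23.42, so δQ = 0.0873 × 23.42 = 2.04.

2.04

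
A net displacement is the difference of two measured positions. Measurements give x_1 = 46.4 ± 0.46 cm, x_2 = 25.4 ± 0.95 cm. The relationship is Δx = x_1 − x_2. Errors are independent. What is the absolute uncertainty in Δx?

Sums and differences: (δΔx)² = Σ (cᵢ δxᵢ)².
  (δx_1)² = 0.212;  (δx_2)² = 0.902
δΔx = √(1.11) = 1.06 cm

1.06 cm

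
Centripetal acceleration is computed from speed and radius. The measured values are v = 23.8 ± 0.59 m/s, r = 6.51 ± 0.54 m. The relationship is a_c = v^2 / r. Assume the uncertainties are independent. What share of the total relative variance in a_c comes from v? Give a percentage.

26.3%

(δa_c/a_c)² = (2·δv/v)² + (-1·δr/r)²
  v term: (2×0.0248)² = 0.00246
  r term: (-1×0.0829)² = 0.00688
Total = 0.00934. Share from v = 0.00246/0.00934 = 0.263.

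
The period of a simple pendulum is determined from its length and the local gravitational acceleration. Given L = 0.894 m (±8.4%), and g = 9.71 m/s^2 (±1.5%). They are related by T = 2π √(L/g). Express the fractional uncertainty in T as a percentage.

4.27%

Each factor contributes (exponent × relative error)² to (δT/T)²:
  (½·δL/L)² = (0.5×0.0840)² = 0.00176;  (−½·δg/g)² = (-0.5×0.0150)² = 5.62e-05
δT/T = √(0.00182) = 0.0427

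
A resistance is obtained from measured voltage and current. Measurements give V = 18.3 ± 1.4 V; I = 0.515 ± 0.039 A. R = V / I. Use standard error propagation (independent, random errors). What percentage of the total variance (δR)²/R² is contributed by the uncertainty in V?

50.5%

(δR/R)² = (1·δV/V)² + (-1·δI/I)²
  V term: (1×0.0765)² = 0.00585
  I term: (-1×0.0757)² = 0.00573
Total = 0.0116. Share from V = 0.00585/0.0116 = 0.505.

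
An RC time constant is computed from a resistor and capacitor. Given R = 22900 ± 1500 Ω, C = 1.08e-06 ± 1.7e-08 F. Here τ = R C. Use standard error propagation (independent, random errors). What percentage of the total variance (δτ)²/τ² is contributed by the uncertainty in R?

(δτ/τ)² = (1·δR/R)² + (1·δC/C)²
  R term: (1×0.0655)² = 0.00429
  C term: (1×0.0157)² = 0.000248
Total = 0.00454. Share from R = 0.00429/0.00454 = 0.945.

94.5%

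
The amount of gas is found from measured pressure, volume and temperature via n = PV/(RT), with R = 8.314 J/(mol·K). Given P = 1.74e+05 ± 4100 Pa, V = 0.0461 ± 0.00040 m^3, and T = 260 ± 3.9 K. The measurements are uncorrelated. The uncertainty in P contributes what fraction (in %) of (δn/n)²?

64.9%

(δn/n)² = (1·δP/P)² + (1·δV/V)² + (-1·δT/T)²
  P term: (1×0.0236)² = 0.000555
  V term: (1×0.00868)² = 7.53e-05
  T term: (-1×0.0150)² = 0.000225
Total = 0.000856. Share from P = 0.000555/0.000856 = 0.649.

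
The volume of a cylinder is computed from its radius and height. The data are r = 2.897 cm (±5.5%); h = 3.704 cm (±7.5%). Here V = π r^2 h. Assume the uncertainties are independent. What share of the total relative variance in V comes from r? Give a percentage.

(δV/V)² = (2·δr/r)² + (1·δh/h)²
  r term: (2×0.0550)² = 0.0121
  h term: (1×0.0750)² = 0.00562
Total = 0.0177. Share from r = 0.0121/0.0177 = 0.683.

68.3%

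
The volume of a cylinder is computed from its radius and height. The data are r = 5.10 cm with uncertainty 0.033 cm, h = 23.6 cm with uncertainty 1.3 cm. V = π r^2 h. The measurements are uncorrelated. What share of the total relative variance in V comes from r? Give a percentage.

5.23%

(δV/V)² = (2·δr/r)² + (1·δh/h)²
  r term: (2×0.00647)² = 0.000167
  h term: (1×0.0551)² = 0.00303
Total = 0.00320. Share from r = 0.000167/0.00320 = 0.0523.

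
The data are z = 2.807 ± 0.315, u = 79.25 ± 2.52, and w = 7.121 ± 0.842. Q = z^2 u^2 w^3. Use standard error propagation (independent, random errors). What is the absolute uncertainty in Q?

Since Q is a product/quotient, work with relative uncertainties:
  (2·δz/z)² = (2×0.112)² = 0.0504;  (2·δu/u)² = (2×0.0318)² = 0.00404;  (3·δw/w)² = (3×0.118)² = 0.126
δQ/Q = √(0.180) = 0.425
Q = 1.787e+07, so δQ = 0.425 × 1.787e+07 = 7.59e+06.

7.59e+06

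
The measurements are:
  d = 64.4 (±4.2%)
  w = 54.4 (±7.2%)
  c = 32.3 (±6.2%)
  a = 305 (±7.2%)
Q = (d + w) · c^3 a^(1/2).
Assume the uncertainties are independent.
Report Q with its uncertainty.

Let u = d + w = 119. δu = √(δd² + δw²) = √(7.32 + 15.3) = 4.76, so δu/u = 0.0401.
Q is then a monomial in u, c, a:
δQ/Q = √((δu/u)² + (3·δc/c)² + (½·δa/a)²) = √(0.00161 + 0.0346 + 0.00130) = 0.194
Q = 6.99e+07, so δQ = 0.194 × 6.99e+07 = 1.35e+07.

(6.99 ± 1.35) × 10^7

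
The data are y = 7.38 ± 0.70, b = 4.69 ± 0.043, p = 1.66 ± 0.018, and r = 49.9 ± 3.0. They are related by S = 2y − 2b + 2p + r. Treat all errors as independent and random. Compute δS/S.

Each term contributes (cᵢ δxᵢ)² to (δS)²:
  (2·δy)² = 1.96;  (2·δb)² = 0.00740;  (2·δp)² = 0.00130;  (δr)² = 9.00
δS = √(11.0) = 3.31
S = 58.6, so δS/S = 3.31/58.6 = 0.0565.

0.0565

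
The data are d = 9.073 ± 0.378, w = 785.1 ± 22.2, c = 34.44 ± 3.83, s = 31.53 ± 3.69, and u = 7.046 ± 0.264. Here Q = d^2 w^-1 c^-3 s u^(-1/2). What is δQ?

Since Q is a product/quotient, work with relative uncertainties:
  (2·δd/d)² = (2×0.0417)² = 0.00694;  (-1·δw/w)² = (-1×0.0283)² = 0.000800;  (-3·δc/c)² = (-3×0.111)² = 0.111;  (1·δs/s)² = (1×0.117)² = 0.0137;  (−½·δu/u)² = (-0.5×0.0375)² = 0.000351
δQ/Q = √(0.133) = 0.365
Q = 3.049e-05, so δQ = 0.365 × 3.049e-05 = 1.11e-05.

1.11e-05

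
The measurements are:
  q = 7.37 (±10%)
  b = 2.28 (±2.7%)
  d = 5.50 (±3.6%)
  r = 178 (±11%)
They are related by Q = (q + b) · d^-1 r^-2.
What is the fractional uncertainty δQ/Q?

Let u = q + b = 9.65. δu = √(δq² + δb²) = √(0.543 + 0.00379) = 0.740, so δu/u = 0.0766.
Q is then a monomial in u, d, r:
δQ/Q = √((δu/u)² + (-1·δd/d)² + (-2·δr/r)²) = √(0.00587 + 0.00130 + 0.0484) = 0.236

0.236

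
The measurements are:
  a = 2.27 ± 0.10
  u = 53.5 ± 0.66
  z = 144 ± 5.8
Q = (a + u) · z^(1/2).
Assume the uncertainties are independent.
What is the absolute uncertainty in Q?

Let w = a + u = 55.8. δw = √(δa² + δu²) = √(0.0100 + 0.436) = 0.668, so δw/w = 0.0120.
Q is then a monomial in w, z:
δQ/Q = √((δw/w)² + (½·δz/z)²) = √(0.000143 + 0.000406) = 0.0234
Q = 669, so δQ = 0.0234 × 669 = 15.7.

15.7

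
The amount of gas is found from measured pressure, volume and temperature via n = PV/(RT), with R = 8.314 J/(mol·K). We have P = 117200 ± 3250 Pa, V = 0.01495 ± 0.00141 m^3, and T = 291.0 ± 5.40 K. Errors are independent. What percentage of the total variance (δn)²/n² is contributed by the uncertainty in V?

(δn/n)² = (1·δP/P)² + (1·δV/V)² + (-1·δT/T)²
  P term: (1×0.0277)² = 0.000769
  V term: (1×0.0943)² = 0.00890
  T term: (-1×0.0186)² = 0.000344
Total = 0.0100. Share from V = 0.00890/0.0100 = 0.889.

88.9%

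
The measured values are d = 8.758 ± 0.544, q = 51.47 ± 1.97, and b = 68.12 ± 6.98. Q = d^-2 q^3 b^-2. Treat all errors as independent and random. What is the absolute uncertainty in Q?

Since Q is a product/quotient, work with relative uncertainties:
  (-2·δd/d)² = (-2×0.0621)² = 0.0154;  (3·δq/q)² = (3×0.0383)² = 0.0132;  (-2·δb/b)² = (-2×0.102)² = 0.0420
δQ/Q = √(0.0706) = 0.266
Q = 0.3831, so δQ = 0.266 × 0.3831 = 0.102.

0.102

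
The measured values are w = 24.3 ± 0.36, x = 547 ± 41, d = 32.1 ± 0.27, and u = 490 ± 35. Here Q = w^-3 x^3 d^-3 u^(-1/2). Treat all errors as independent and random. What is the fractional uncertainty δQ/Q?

0.233

Q is a product of powers, so relative uncertainties combine in quadrature:
  (-3·δw/w)² = (-3×0.0148)² = 0.00198;  (3·δx/x)² = (3×0.0750)² = 0.0506;  (-3·δd/d)² = (-3×0.00841)² = 0.000637;  (−½·δu/u)² = (-0.5×0.0714)² = 0.00128
δQ/Q = √(0.0545) = 0.233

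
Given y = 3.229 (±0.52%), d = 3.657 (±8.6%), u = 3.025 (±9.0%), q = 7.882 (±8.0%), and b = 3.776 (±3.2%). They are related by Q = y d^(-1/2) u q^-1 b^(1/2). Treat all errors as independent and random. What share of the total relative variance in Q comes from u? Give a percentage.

(δQ/Q)² = (1·δy/y)² + (−½·δd/d)² + (1·δu/u)² + (-1·δq/q)² + (½·δb/b)²
  y term: (1×0.00520)² = 2.7e-05
  d term: (-0.5×0.0860)² = 0.00185
  u term: (1×0.0900)² = 0.00810
  q term: (-1×0.0800)² = 0.00640
  b term: (0.5×0.0320)² = 0.000256
Total = 0.0166. Share from u = 0.00810/0.0166 = 0.487.

48.7%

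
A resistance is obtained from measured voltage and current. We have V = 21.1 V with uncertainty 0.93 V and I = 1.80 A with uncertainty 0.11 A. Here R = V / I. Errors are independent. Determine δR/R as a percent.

7.53%

Products/powers → add relative errors in quadrature, weighted by exponent:
  (1·δV/V)² = (1×0.0441)² = 0.00194;  (-1·δI/I)² = (-1×0.0611)² = 0.00373
δR/R = √(0.00568) = 0.0753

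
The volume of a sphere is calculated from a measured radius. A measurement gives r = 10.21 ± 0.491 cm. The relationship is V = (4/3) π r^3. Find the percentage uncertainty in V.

14.4%

V is a product of powers, so relative uncertainties combine in quadrature:
  (3·δr/r)² = (3×0.0481)² = 0.0208
δV/V = √(0.0208) = 0.144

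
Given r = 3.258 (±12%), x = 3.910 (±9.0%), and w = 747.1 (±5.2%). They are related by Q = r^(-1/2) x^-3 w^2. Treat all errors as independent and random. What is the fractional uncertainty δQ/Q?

0.295

Each factor contributes (exponent × relative error)² to (δQ/Q)²:
  (−½·δr/r)² = (-0.5×0.120)² = 0.00360;  (-3·δx/x)² = (-3×0.0900)² = 0.0729;  (2·δw/w)² = (2×0.0520)² = 0.0108
δQ/Q = √(0.0873) = 0.295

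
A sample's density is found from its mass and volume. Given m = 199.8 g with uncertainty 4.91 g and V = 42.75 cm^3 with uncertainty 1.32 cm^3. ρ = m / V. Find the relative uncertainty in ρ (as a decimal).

0.0395

For a monomial ρ ∝ m, V^-1, fractional errors add in quadrature:
  (1·δm/m)² = (1×0.0246)² = 0.000604;  (-1·δV/V)² = (-1×0.0309)² = 0.000953
δρ/ρ = √(0.00156) = 0.0395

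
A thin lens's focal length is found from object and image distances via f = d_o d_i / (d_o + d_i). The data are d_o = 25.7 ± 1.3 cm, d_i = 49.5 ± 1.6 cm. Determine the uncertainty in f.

0.593 cm

∂f/∂d_o = (d_i/(d_o+d_i))² = 0.433;  ∂f/∂d_i = (d_o/(d_o+d_i))² = 0.117
δf = √((∂f/∂d_o · δd_o)² + (∂f/∂d_i · δd_i)²) = √(0.317 + 0.0349) = 0.593 cm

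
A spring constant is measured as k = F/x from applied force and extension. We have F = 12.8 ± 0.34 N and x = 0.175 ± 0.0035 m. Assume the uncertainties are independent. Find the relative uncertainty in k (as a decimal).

0.0333

Each factor contributes (exponent × relative error)² to (δk/k)²:
  (1·δF/F)² = (1×0.0266)² = 0.000706;  (-1·δx/x)² = (-1×0.0200)² = 0.000400
δk/k = √(0.00111) = 0.0333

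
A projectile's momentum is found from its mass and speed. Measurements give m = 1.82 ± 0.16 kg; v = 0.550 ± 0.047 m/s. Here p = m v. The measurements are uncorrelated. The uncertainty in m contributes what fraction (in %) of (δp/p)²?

(δp/p)² = (1·δm/m)² + (1·δv/v)²
  m term: (1×0.0879)² = 0.00773
  v term: (1×0.0855)² = 0.00730
Total = 0.0150. Share from m = 0.00773/0.0150 = 0.514.

51.4%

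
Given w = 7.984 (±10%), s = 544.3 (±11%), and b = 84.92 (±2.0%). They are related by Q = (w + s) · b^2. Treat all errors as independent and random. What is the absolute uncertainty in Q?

Let u = w + s = 552.3. δu = √(δw² + δs²) = √(0.637 + 3580) = 59.9, so δu/u = 0.108.
Q is then a monomial in u, b:
δQ/Q = √((δu/u)² + (2·δb/b)²) = √(0.0118 + 0.00160) = 0.116
Q = 3.983e+06, so δQ = 0.116 × 3.983e+06 = 4.6e+05.

4.6e+05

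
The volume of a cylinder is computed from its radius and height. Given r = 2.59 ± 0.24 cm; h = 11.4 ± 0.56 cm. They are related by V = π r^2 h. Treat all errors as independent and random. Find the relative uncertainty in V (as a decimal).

Each factor contributes (exponent × relative error)² to (δV/V)²:
  (2·δr/r)² = (2×0.0927)² = 0.0343;  (1·δh/h)² = (1×0.0491)² = 0.00241
δV/V = √(0.0368) = 0.192

0.192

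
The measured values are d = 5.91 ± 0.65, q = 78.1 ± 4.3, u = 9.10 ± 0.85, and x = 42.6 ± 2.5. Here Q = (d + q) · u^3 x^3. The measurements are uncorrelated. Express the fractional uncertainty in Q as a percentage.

Let w = d + q = 84.0. δw = √(δd² + δq²) = √(0.423 + 18.5) = 4.35, so δw/w = 0.0518.
Q is then a monomial in w, u, x:
δQ/Q = √((δw/w)² + (3·δu/u)² + (3·δx/x)²) = √(0.00268 + 0.0785 + 0.0310) = 0.335

33.5%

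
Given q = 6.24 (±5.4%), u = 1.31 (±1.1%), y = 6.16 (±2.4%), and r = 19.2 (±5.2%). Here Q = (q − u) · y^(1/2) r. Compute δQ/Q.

0.0868

Let w = q − u = 4.93. δw = √(δq² + δu²) = √(0.114 + 0.000208) = 0.337, so δw/w = 0.0684.
Q is then a monomial in w, y, r:
δQ/Q = √((δw/w)² + (½·δy/y)² + (1·δr/r)²) = √(0.00468 + 0.000144 + 0.00270) = 0.0868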